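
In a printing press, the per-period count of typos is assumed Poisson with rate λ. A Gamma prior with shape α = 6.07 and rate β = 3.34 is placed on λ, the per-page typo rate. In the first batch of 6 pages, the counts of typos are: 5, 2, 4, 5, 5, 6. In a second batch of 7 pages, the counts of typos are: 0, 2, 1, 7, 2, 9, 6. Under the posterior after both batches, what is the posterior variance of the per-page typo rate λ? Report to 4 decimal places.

0.2250

With a Gamma(shape α, rate β) prior, the Poisson likelihood is conjugate: the posterior is Gamma(α + ΣXᵢ, β + n).
Batch 1: sum of counts S = 27 over n = 6 pages.
After batch 1: Gamma(α+S, β+n) = Gamma(6.07+27, 3.34+6) = Gamma(33.07, 9.34).
Batch 2: sum of counts S = 27 over n = 7 pages.
After batch 2: Gamma(α+S, β+n) = Gamma(33.07+27, 9.34+7) = Gamma(60.07, 16.34).
Var = α/β² = 60.07/16.34² = 0.2250.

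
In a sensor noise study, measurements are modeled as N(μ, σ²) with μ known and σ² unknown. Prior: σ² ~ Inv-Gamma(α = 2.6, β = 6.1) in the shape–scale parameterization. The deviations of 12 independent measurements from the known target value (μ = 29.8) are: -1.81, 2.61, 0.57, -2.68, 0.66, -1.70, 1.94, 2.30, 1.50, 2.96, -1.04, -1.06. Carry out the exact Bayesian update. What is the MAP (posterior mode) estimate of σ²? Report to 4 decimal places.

With known mean μ and an Inverse-Gamma(α, β) prior on σ², the Normal likelihood is conjugate: posterior is Inv-Gamma(α + n/2, β + Σ(xᵢ−μ)²/2).
Σ(xᵢ−μ)² = (-1.81)² + (2.61)² + (0.57)² + (-2.68)² + (0.66)² + (-1.70)² + (1.94)² + (2.30)² + (1.50)² + (2.96)² + (-1.04)² + (-1.06)² = 43.1915.
Posterior: Inv-Gamma(2.6 + 12/2, 6.1 + 43.1915/2) = Inv-Gamma(8.60, 27.69575).
Mode = β/(α+1) = 27.69575/9.60 = 2.8850.

2.8850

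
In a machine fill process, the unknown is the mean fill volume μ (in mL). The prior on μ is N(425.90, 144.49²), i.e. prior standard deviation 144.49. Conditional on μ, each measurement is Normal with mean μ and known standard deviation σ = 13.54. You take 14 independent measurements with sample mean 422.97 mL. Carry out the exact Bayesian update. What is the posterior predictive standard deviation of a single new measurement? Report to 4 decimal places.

For Normal data with known variance σ², a Normal(μ₀, σ₀²) prior on μ is conjugate. Posterior precision = 1/σ₀² + n/σ²; posterior mean is the precision-weighted average of μ₀ and x̄.
σ₀² = 144.49² = 20877.3601, σ² = 13.54² = 183.3316; σ² + n·σ₀² = 183.3316 + 14·20877.3601 = 292466.373.
Posterior precision = 1/σ₀² + n/σ² = 1/20877.3601 + 14/183.3316 = (σ² + n·σ₀²)/(σ₀²σ²) = 292466.373/(20877.3601·183.3316); posterior variance σₙ² = σ₀²σ²/(σ² + n·σ₀²) = 20877.3601·183.3316/292466.373 = 13.086906.
Predictive variance for one new observation = σₙ² + σ² = 20877.3601·183.3316/292466.373 + 183.3316 = σ²·(σ₀² + 292466.373)/292466.373 = 183.3316·313343.7331/292466.373 = 196.418506; SD = √(183.3316·313343.7331/292466.373) = 14.0149.

14.0149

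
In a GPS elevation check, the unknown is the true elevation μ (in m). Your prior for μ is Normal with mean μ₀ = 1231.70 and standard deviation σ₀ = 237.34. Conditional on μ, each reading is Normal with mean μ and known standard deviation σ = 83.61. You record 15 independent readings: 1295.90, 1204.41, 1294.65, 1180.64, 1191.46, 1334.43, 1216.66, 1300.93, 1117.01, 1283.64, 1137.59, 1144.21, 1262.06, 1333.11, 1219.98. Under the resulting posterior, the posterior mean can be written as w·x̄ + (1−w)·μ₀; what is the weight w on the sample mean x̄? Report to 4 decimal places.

For Normal data with known variance σ², a Normal(μ₀, σ₀²) prior on μ is conjugate. Posterior precision = 1/σ₀² + n/σ²; posterior mean is the precision-weighted average of μ₀ and x̄.
σ₀² = 237.34² = 56330.2756, σ² = 83.61² = 6990.6321. Prior precision 1/σ₀² = 1/56330.2756; data precision n/σ² = 15/6990.6321.
w = (n/σ²)/(1/σ₀² + n/σ²) = n·σ₀²/(σ² + n·σ₀²) = 15·56330.2756/(6990.6321 + 15·56330.2756) = 844954.134/851944.7661 = 0.9918.

0.9918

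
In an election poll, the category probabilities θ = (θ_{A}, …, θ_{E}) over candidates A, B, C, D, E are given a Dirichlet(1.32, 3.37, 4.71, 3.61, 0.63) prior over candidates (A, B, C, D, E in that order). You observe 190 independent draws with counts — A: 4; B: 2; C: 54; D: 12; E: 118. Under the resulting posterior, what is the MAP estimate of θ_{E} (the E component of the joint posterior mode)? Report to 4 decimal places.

The Dirichlet prior is conjugate to the Multinomial likelihood: each posterior αⱼ = prior αⱼ + observed count nⱼ.
Posterior concentration: (5.32, 5.37, 58.71, 15.61, 118.63), total = 203.64.
Joint mode component: (α_{E}−1)/(Σα−K) = 117.63/198.64 = 0.5922.

0.5922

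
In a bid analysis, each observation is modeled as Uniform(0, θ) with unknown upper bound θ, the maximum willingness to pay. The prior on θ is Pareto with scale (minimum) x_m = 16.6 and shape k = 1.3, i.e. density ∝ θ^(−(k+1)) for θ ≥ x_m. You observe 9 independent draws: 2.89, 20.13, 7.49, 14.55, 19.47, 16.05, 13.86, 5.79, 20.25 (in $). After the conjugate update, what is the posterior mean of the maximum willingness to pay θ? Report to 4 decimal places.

A Pareto(scale x_m, shape k) prior on the upper bound θ of Uniform(0, θ) is conjugate: posterior is Pareto(max(x_m, max xᵢ), k + n).
Sample maximum = 20.25; prior scale x_m = 16.6 → posterior scale = max = 20.25.
Posterior shape = 1.3 + 9 = 10.3.
E[θ|data] = k·x_m/(k−1) = 10.3·20.25/9.3 = 22.4274.

22.4274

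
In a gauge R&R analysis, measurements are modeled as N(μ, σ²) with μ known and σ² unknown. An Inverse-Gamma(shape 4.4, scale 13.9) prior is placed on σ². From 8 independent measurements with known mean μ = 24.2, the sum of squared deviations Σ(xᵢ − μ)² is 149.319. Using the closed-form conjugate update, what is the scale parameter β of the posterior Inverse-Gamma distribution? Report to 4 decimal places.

88.5595

With known mean μ and an Inverse-Gamma(α, β) prior on σ², the Normal likelihood is conjugate: posterior is Inv-Gamma(α + n/2, β + Σ(xᵢ−μ)²/2).
Posterior: Inv-Gamma(4.4 + 8/2, 13.9 + 149.319/2) = Inv-Gamma(8.40, 88.5595).
Posterior β = 88.5595.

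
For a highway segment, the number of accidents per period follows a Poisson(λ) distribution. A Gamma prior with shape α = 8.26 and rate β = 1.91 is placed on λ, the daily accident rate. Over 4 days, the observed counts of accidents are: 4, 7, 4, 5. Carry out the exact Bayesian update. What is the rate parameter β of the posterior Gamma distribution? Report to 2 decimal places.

5.91

With a Gamma(shape α, rate β) prior, the Poisson likelihood is conjugate: the posterior is Gamma(α + ΣXᵢ, β + n).
Sum of counts S = 20 over n = 4 days.
Posterior: Gamma(α+S, β+n) = Gamma(8.26+20, 1.91+4) = Gamma(28.26, 5.91).
Posterior β = 5.91.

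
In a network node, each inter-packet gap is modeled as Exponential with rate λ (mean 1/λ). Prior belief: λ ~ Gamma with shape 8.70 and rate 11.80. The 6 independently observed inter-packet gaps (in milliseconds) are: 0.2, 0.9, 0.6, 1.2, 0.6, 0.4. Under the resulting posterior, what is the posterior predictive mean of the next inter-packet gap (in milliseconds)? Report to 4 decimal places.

1.1460

With a Gamma(shape α, rate β) prior on the exponential rate λ, the posterior after n observations with total T = Σxᵢ is Gamma(α+n, β+T).
Sum of observations T = 3.9 milliseconds; n = 6.
Posterior: Gamma(8.70+6, 11.80+3.9) = Gamma(14.70, 15.70).
The predictive distribution for the next observation is Lomax; its mean is β/(α−1) = 15.70/13.70 = 1.1460.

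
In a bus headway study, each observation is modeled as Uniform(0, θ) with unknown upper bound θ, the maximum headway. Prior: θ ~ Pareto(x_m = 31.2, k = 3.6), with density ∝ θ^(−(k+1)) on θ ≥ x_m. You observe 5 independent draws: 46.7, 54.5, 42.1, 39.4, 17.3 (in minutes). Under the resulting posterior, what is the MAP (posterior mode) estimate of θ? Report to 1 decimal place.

A Pareto(scale x_m, shape k) prior on the upper bound θ of Uniform(0, θ) is conjugate: posterior is Pareto(max(x_m, max xᵢ), k + n).
Sample maximum = 54.5; prior scale x_m = 31.2 → posterior scale = max = 54.5.
Posterior shape = 3.6 + 5 = 8.6.
The Pareto density is decreasing on [x_m, ∞), so the mode is x_m = 54.5.

54.5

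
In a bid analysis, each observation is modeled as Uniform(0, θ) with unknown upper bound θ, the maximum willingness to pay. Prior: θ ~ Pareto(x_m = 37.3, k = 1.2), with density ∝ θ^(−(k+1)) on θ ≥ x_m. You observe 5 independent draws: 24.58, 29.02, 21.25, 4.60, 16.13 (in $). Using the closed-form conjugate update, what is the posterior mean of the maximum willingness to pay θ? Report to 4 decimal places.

A Pareto(scale x_m, shape k) prior on the upper bound θ of Uniform(0, θ) is conjugate: posterior is Pareto(max(x_m, max xᵢ), k + n).
Sample maximum = 29.02; prior scale x_m = 37.3 → posterior scale = max = 37.30.
Posterior shape = 1.2 + 5 = 6.2.
E[θ|data] = k·x_m/(k−1) = 6.2·37.30/5.2 = 44.4731.

44.4731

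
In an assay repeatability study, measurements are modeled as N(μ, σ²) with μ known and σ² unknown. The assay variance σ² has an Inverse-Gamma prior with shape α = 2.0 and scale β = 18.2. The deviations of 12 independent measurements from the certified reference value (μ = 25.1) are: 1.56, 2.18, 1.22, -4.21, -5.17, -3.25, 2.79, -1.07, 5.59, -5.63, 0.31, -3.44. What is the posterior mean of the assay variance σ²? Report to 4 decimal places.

With known mean μ and an Inverse-Gamma(α, β) prior on σ², the Normal likelihood is conjugate: posterior is Inv-Gamma(α + n/2, β + Σ(xᵢ−μ)²/2).
Σ(xᵢ−μ)² = (1.56)² + (2.18)² + (1.22)² + (-4.21)² + (-5.17)² + (-3.25)² + (2.79)² + (-1.07)² + (5.59)² + (-5.63)² + (0.31)² + (-3.44)² = 147.4936.
Posterior: Inv-Gamma(2.0 + 12/2, 18.2 + 147.4936/2) = Inv-Gamma(8.00, 91.94680).
E[σ²|data] = β/(α−1) = 91.94680/7.00 = 13.1353.

13.1353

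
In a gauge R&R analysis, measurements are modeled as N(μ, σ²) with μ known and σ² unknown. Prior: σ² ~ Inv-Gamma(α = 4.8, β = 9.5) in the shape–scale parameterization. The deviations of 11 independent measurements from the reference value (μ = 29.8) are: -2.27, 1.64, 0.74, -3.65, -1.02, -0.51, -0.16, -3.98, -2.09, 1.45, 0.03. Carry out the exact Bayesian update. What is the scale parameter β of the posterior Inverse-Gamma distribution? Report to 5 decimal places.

32.17530

With known mean μ and an Inverse-Gamma(α, β) prior on σ², the Normal likelihood is conjugate: posterior is Inv-Gamma(α + n/2, β + Σ(xᵢ−μ)²/2).
Σ(xᵢ−μ)² = (-2.27)² + (1.64)² + (0.74)² + (-3.65)² + (-1.02)² + (-0.51)² + (-0.16)² + (-3.98)² + (-2.09)² + (1.45)² + (0.03)² = 45.3506.
Posterior: Inv-Gamma(4.8 + 11/2, 9.5 + 45.3506/2) = Inv-Gamma(10.30, 32.17530).
Posterior β = 32.17530.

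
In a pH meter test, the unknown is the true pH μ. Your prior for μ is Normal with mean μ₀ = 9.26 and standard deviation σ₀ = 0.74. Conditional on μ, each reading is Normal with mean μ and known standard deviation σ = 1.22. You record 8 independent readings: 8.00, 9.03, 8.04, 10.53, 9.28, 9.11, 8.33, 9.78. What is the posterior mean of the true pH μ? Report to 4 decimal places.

For Normal data with known variance σ², a Normal(μ₀, σ₀²) prior on μ is conjugate. Posterior precision = 1/σ₀² + n/σ²; posterior mean is the precision-weighted average of μ₀ and x̄.
Σxᵢ = 8.00 + 9.03 + 8.04 + 10.53 + 9.28 + 9.11 + 8.33 + 9.78 = 72.1, so n·x̄ = 72.1.
σ₀² = 0.74² = 0.5476, σ² = 1.22² = 1.4884; σ² + n·σ₀² = 1.4884 + 8·0.5476 = 5.8692.
Posterior mean = (μ₀/σ₀² + n·x̄/σ²)/(1/σ₀² + n/σ²) = (σ²·μ₀ + σ₀²·n·x̄)/(σ² + n·σ₀²) = (1.4884·9.26 + 0.5476·72.1)/5.8692 = 53.264544/5.8692 = 9.0753.

9.0753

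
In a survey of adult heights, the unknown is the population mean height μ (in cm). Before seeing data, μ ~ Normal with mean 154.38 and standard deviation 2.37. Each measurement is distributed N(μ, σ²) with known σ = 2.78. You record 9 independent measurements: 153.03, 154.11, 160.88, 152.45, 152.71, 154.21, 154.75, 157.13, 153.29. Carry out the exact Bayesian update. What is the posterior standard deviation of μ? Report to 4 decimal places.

For Normal data with known variance σ², a Normal(μ₀, σ₀²) prior on μ is conjugate. Posterior precision = 1/σ₀² + n/σ²; posterior mean is the precision-weighted average of μ₀ and x̄.
σ₀² = 2.37² = 5.6169, σ² = 2.78² = 7.7284; σ² + n·σ₀² = 7.7284 + 9·5.6169 = 58.2805.
Posterior precision = 1/σ₀² + n/σ² = 1/5.6169 + 9/7.7284 = (σ² + n·σ₀²)/(σ₀²σ²) = 58.2805/(5.6169·7.7284); posterior variance σₙ² = σ₀²σ²/(σ² + n·σ₀²) = 5.6169·7.7284/58.2805 = 0.744840.
Posterior SD = √σₙ² = √(5.6169·7.7284/58.2805) = 0.8630.

0.8630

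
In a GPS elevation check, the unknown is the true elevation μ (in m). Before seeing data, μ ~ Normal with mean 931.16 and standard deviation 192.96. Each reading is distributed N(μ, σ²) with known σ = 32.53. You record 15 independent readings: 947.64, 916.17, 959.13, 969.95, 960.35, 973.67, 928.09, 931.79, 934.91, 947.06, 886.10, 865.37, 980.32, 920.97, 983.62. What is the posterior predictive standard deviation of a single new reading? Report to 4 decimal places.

For Normal data with known variance σ², a Normal(μ₀, σ₀²) prior on μ is conjugate. Posterior precision = 1/σ₀² + n/σ²; posterior mean is the precision-weighted average of μ₀ and x̄.
σ₀² = 192.96² = 37233.5616, σ² = 32.53² = 1058.2009; σ² + n·σ₀² = 1058.2009 + 15·37233.5616 = 559561.6249.
Posterior precision = 1/σ₀² + n/σ² = 1/37233.5616 + 15/1058.2009 = (σ² + n·σ₀²)/(σ₀²σ²) = 559561.6249/(37233.5616·1058.2009); posterior variance σₙ² = σ₀²σ²/(σ² + n·σ₀²) = 37233.5616·1058.2009/559561.6249 = 70.413314.
Predictive variance for one new observation = σₙ² + σ² = 37233.5616·1058.2009/559561.6249 + 1058.2009 = σ²·(σ₀² + 559561.6249)/559561.6249 = 1058.2009·596795.1865/559561.6249 = 1128.614214; SD = √(1058.2009·596795.1865/559561.6249) = 33.5949.

33.5949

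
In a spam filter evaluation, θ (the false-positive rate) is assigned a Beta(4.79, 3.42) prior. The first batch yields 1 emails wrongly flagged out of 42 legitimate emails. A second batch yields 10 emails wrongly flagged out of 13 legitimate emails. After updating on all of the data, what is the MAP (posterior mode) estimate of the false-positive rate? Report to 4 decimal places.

The Beta prior is conjugate to a Binomial/Bernoulli likelihood; the update adds successes to α and failures to β.
After batch 1: Beta(4.79+1, 3.42+41) = Beta(5.79, 44.42).
After batch 2: Beta(5.79+10, 44.42+3) = Beta(15.79, 47.42).
Mode of Beta(a,b) for a,b>1 is (a−1)/(a+b−2) = 14.79/61.21 = 0.2416.

0.2416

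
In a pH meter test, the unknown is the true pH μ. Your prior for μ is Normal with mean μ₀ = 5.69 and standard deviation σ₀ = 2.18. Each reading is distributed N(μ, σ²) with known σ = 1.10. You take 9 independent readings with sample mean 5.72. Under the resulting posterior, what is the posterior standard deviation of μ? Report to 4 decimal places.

0.3616

For Normal data with known variance σ², a Normal(μ₀, σ₀²) prior on μ is conjugate. Posterior precision = 1/σ₀² + n/σ²; posterior mean is the precision-weighted average of μ₀ and x̄.
σ₀² = 2.18² = 4.7524, σ² = 1.10² = 1.21; σ² + n·σ₀² = 1.21 + 9·4.7524 = 43.9816.
Posterior precision = 1/σ₀² + n/σ² = 1/4.7524 + 9/1.21 = (σ² + n·σ₀²)/(σ₀²σ²) = 43.9816/(4.7524·1.21); posterior variance σₙ² = σ₀²σ²/(σ² + n·σ₀²) = 4.7524·1.21/43.9816 = 0.130746.
Posterior SD = √σₙ² = √(4.7524·1.21/43.9816) = 0.3616.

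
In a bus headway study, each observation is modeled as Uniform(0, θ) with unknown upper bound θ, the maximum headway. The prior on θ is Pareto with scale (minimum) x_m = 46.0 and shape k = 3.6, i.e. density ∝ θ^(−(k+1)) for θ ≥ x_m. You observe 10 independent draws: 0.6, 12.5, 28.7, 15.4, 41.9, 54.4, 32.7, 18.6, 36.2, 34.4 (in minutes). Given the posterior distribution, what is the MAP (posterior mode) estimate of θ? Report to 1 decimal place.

A Pareto(scale x_m, shape k) prior on the upper bound θ of Uniform(0, θ) is conjugate: posterior is Pareto(max(x_m, max xᵢ), k + n).
Sample maximum = 54.4; prior scale x_m = 46.0 → posterior scale = max = 54.4.
Posterior shape = 3.6 + 10 = 13.6.
The Pareto density is decreasing on [x_m, ∞), so the mode is x_m = 54.4.

54.4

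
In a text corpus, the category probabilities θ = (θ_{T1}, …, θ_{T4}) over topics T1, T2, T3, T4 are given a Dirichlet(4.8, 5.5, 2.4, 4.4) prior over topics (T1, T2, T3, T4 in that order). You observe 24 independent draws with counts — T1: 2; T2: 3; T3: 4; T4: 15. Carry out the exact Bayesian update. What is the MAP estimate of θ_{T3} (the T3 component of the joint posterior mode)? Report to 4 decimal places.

0.1456

The Dirichlet prior is conjugate to the Multinomial likelihood: each posterior αⱼ = prior αⱼ + observed count nⱼ.
Posterior concentration: (6.8, 8.5, 6.4, 19.4), total = 41.1.
Joint mode component: (α_{T3}−1)/(Σα−K) = 5.4/37.1 = 0.1456.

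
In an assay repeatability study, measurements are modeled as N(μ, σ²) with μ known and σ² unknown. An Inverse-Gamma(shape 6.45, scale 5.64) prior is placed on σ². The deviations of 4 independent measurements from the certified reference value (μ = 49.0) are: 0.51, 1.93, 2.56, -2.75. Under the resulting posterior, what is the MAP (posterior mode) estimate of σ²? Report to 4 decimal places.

1.5546

With known mean μ and an Inverse-Gamma(α, β) prior on σ², the Normal likelihood is conjugate: posterior is Inv-Gamma(α + n/2, β + Σ(xᵢ−μ)²/2).
Σ(xᵢ−μ)² = (0.51)² + (1.93)² + (2.56)² + (-2.75)² = 18.1011.
Posterior: Inv-Gamma(6.45 + 4/2, 5.64 + 18.1011/2) = Inv-Gamma(8.45, 14.69055).
Mode = β/(α+1) = 14.69055/9.45 = 1.5546.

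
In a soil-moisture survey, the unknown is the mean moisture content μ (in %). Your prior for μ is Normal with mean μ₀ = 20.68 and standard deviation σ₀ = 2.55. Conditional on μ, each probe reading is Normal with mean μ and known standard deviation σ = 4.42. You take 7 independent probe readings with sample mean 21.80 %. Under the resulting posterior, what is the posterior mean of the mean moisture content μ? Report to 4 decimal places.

For Normal data with known variance σ², a Normal(μ₀, σ₀²) prior on μ is conjugate. Posterior precision = 1/σ₀² + n/σ²; posterior mean is the precision-weighted average of μ₀ and x̄.
n·x̄ = 7·21.80 = 152.6.
σ₀² = 2.55² = 6.5025, σ² = 4.42² = 19.5364; σ² + n·σ₀² = 19.5364 + 7·6.5025 = 65.0539.
Posterior mean = (μ₀/σ₀² + n·x̄/σ²)/(1/σ₀² + n/σ²) = (σ²·μ₀ + σ₀²·n·x̄)/(σ² + n·σ₀²) = (19.5364·20.68 + 6.5025·152.6)/65.0539 = 1396.294252/65.0539 = 21.4637.

21.4637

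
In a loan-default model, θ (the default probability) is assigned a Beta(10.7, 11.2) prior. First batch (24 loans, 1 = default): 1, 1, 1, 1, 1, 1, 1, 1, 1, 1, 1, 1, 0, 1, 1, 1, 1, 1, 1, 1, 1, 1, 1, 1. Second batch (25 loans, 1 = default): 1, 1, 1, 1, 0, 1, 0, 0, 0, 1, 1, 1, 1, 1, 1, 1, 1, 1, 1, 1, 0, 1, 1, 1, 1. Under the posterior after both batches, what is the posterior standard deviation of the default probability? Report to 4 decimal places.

0.0506

The Beta prior is conjugate to a Binomial/Bernoulli likelihood; the update adds successes to α and failures to β.
After batch 1: Beta(10.7+23, 11.2+1) = Beta(33.7, 12.2).
After batch 2: Beta(33.7+20, 12.2+5) = Beta(53.7, 17.2).
Var = αβ/((α+β)²(α+β+1)) = 53.7·17.2/(70.9²·71.9) = 0.00255553; SD = √0.00255553 = 0.0506.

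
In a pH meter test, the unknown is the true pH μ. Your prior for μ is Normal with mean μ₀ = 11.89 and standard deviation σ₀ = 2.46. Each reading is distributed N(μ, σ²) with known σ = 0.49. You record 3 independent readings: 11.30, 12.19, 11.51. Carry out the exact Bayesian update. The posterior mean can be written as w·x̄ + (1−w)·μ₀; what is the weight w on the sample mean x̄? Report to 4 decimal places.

For Normal data with known variance σ², a Normal(μ₀, σ₀²) prior on μ is conjugate. Posterior precision = 1/σ₀² + n/σ²; posterior mean is the precision-weighted average of μ₀ and x̄.
σ₀² = 2.46² = 6.0516, σ² = 0.49² = 0.2401. Prior precision 1/σ₀² = 1/6.0516; data precision n/σ² = 3/0.2401.
w = (n/σ²)/(1/σ₀² + n/σ²) = n·σ₀²/(σ² + n·σ₀²) = 3·6.0516/(0.2401 + 3·6.0516) = 18.1548/18.3949 = 0.9869.

0.9869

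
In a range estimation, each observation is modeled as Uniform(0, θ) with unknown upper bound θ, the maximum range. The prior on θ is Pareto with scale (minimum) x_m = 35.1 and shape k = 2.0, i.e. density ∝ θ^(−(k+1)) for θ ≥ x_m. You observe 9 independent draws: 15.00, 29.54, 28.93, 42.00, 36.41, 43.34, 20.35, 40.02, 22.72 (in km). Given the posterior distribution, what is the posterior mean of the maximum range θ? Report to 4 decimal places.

A Pareto(scale x_m, shape k) prior on the upper bound θ of Uniform(0, θ) is conjugate: posterior is Pareto(max(x_m, max xᵢ), k + n).
Sample maximum = 43.34; prior scale x_m = 35.1 → posterior scale = max = 43.34.
Posterior shape = 2.0 + 9 = 11.0.
E[θ|data] = k·x_m/(k−1) = 11.0·43.34/10.0 = 47.6740.

47.6740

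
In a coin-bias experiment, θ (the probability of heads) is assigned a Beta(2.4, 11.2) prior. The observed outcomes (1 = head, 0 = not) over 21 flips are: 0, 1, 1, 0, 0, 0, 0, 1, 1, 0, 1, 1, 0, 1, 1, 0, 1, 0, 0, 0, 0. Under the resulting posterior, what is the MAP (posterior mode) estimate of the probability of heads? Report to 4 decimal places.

The Beta prior is conjugate to a Binomial/Bernoulli likelihood; the update adds successes to α and failures to β.
Posterior: Beta(α+k, β+n−k) = Beta(2.4+9, 11.2+12) = Beta(11.4, 23.2).
Mode of Beta(a,b) for a,b>1 is (a−1)/(a+b−2) = 10.4/32.6 = 0.3190.

0.3190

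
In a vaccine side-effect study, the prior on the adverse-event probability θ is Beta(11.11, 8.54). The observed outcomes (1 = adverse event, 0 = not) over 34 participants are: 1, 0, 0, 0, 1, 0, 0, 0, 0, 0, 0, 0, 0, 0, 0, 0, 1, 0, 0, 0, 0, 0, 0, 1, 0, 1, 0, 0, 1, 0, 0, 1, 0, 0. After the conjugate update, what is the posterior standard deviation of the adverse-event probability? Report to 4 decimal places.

0.0640

The Beta prior is conjugate to a Binomial/Bernoulli likelihood; the update adds successes to α and failures to β.
Posterior: Beta(α+k, β+n−k) = Beta(11.11+7, 8.54+27) = Beta(18.11, 35.54).
Var = αβ/((α+β)²(α+β+1)) = 18.11·35.54/(53.65²·54.65) = 0.00409172; SD = √0.00409172 = 0.0640.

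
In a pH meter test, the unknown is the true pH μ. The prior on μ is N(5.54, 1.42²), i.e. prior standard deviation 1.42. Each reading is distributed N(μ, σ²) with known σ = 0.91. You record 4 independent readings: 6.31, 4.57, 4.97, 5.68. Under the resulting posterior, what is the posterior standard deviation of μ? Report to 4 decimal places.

0.4333

For Normal data with known variance σ², a Normal(μ₀, σ₀²) prior on μ is conjugate. Posterior precision = 1/σ₀² + n/σ²; posterior mean is the precision-weighted average of μ₀ and x̄.
σ₀² = 1.42² = 2.0164, σ² = 0.91² = 0.8281; σ² + n·σ₀² = 0.8281 + 4·2.0164 = 8.8937.
Posterior precision = 1/σ₀² + n/σ² = 1/2.0164 + 4/0.8281 = (σ² + n·σ₀²)/(σ₀²σ²) = 8.8937/(2.0164·0.8281); posterior variance σₙ² = σ₀²σ²/(σ² + n·σ₀²) = 2.0164·0.8281/8.8937 = 0.187749.
Posterior SD = √σₙ² = √(2.0164·0.8281/8.8937) = 0.4333.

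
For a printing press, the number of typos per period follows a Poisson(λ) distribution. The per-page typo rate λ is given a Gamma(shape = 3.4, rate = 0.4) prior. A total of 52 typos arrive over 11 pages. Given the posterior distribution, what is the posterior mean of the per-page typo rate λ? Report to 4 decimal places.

With a Gamma(shape α, rate β) prior, the Poisson likelihood is conjugate: the posterior is Gamma(α + ΣXᵢ, β + n).
Posterior: Gamma(α+S, β+n) = Gamma(3.4+52, 0.4+11) = Gamma(55.4, 11.4).
Posterior mean = α/β = 55.4/11.4 = 4.8596.

4.8596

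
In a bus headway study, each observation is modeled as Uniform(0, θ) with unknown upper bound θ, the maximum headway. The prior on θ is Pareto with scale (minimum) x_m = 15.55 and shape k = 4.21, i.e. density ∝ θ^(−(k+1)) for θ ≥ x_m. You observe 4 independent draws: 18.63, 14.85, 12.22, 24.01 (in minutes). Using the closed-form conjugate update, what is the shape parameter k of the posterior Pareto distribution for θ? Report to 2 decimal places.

A Pareto(scale x_m, shape k) prior on the upper bound θ of Uniform(0, θ) is conjugate: posterior is Pareto(max(x_m, max xᵢ), k + n).
Sample maximum = 24.01; prior scale x_m = 15.55 → posterior scale = max = 24.01.
Posterior shape = 4.21 + 4 = 8.21.
Posterior shape k = 8.21.

8.21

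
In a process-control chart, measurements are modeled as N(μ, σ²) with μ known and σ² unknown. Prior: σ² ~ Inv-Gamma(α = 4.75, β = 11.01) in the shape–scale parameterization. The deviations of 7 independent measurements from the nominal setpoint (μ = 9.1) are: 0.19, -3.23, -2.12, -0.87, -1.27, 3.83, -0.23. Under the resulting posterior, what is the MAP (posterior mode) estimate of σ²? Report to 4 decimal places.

2.9230

With known mean μ and an Inverse-Gamma(α, β) prior on σ², the Normal likelihood is conjugate: posterior is Inv-Gamma(α + n/2, β + Σ(xᵢ−μ)²/2).
Σ(xᵢ−μ)² = (0.19)² + (-3.23)² + (-2.12)² + (-0.87)² + (-1.27)² + (3.83)² + (-0.23)² = 32.0550.
Posterior: Inv-Gamma(4.75 + 7/2, 11.01 + 32.0550/2) = Inv-Gamma(8.25, 27.03750).
Mode = β/(α+1) = 27.03750/9.25 = 2.9230.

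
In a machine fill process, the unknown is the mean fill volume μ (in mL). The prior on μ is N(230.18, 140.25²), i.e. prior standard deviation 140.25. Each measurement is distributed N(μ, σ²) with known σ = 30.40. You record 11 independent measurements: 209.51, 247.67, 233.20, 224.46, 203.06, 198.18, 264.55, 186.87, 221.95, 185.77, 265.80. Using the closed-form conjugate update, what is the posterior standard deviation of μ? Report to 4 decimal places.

9.1464

For Normal data with known variance σ², a Normal(μ₀, σ₀²) prior on μ is conjugate. Posterior precision = 1/σ₀² + n/σ²; posterior mean is the precision-weighted average of μ₀ and x̄.
σ₀² = 140.25² = 19670.0625, σ² = 30.40² = 924.16; σ² + n·σ₀² = 924.16 + 11·19670.0625 = 217294.8475.
Posterior precision = 1/σ₀² + n/σ² = 1/19670.0625 + 11/924.16 = (σ² + n·σ₀²)/(σ₀²σ²) = 217294.8475/(19670.0625·924.16); posterior variance σₙ² = σ₀²σ²/(σ² + n·σ₀²) = 19670.0625·924.16/217294.8475 = 83.657230.
Posterior SD = √σₙ² = √(19670.0625·924.16/217294.8475) = 9.1464.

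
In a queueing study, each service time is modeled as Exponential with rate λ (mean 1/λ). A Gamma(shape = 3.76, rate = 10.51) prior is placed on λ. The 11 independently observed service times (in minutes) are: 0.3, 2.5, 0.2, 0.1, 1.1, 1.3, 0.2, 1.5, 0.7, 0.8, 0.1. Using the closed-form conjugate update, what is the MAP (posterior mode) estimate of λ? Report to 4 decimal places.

0.7126

With a Gamma(shape α, rate β) prior on the exponential rate λ, the posterior after n observations with total T = Σxᵢ is Gamma(α+n, β+T).
Sum of observations T = 8.8 minutes; n = 11.
Posterior: Gamma(3.76+11, 10.51+8.8) = Gamma(14.76, 19.31).
Mode = (α−1)/β = 0.7126.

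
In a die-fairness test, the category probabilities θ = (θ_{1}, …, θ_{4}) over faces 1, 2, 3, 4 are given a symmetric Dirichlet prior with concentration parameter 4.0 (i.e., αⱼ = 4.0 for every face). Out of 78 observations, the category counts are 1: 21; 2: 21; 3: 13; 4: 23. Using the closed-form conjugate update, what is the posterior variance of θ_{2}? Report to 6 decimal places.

0.002055

The Dirichlet prior is conjugate to the Multinomial likelihood: each posterior αⱼ = prior αⱼ + observed count nⱼ.
Posterior concentration: (25.0, 25.0, 17.0, 27.0), total = 94.0.
Var[θ_j] = α_j(Σα−α_j)/((Σα)²(Σα+1)) = 25.0·69.0/(94.0²·95.0) = 0.002055.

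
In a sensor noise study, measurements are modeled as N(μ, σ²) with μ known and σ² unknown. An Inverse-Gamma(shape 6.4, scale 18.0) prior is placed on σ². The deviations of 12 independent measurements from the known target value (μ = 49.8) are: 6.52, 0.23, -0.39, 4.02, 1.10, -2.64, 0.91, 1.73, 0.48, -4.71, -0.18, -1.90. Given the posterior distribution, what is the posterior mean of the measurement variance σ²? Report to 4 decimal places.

With known mean μ and an Inverse-Gamma(α, β) prior on σ², the Normal likelihood is conjugate: posterior is Inv-Gamma(α + n/2, β + Σ(xᵢ−μ)²/2).
Σ(xᵢ−μ)² = (6.52)² + (0.23)² + (-0.39)² + (4.02)² + (1.10)² + (-2.64)² + (0.91)² + (1.73)² + (0.48)² + (-4.71)² + (-0.18)² + (-1.90)² = 96.9333.
Posterior: Inv-Gamma(6.4 + 12/2, 18.0 + 96.9333/2) = Inv-Gamma(12.40, 66.46665).
E[σ²|data] = β/(α−1) = 66.46665/11.40 = 5.8304.

5.8304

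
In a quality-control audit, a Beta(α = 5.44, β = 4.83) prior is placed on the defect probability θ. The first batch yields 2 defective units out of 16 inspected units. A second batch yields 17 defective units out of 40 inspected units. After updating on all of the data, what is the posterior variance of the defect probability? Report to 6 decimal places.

0.003460

The Beta prior is conjugate to a Binomial/Bernoulli likelihood; the update adds successes to α and failures to β.
After batch 1: Beta(5.44+2, 4.83+14) = Beta(7.44, 18.83).
After batch 2: Beta(7.44+17, 18.83+23) = Beta(24.44, 41.83).
Var = αβ/((α+β)²(α+β+1)) = 24.44·41.83/(66.27²·67.27) = 0.003460.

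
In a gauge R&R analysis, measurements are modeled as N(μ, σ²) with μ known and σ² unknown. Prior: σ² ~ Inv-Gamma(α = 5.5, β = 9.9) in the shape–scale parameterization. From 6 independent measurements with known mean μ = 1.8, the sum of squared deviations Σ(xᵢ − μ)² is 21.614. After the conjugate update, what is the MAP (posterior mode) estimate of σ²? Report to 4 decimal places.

2.1797

With known mean μ and an Inverse-Gamma(α, β) prior on σ², the Normal likelihood is conjugate: posterior is Inv-Gamma(α + n/2, β + Σ(xᵢ−μ)²/2).
Posterior: Inv-Gamma(5.5 + 6/2, 9.9 + 21.614/2) = Inv-Gamma(8.50, 20.7070).
Mode = β/(α+1) = 20.7070/9.50 = 2.1797.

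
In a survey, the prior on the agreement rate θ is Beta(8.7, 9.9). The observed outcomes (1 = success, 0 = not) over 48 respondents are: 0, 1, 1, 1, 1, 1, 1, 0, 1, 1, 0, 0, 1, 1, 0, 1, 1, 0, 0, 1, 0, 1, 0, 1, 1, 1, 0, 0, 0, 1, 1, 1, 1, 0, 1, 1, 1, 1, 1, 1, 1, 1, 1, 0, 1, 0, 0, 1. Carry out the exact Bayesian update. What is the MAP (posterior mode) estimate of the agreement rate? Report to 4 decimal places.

The Beta prior is conjugate to a Binomial/Bernoulli likelihood; the update adds successes to α and failures to β.
Posterior: Beta(α+k, β+n−k) = Beta(8.7+32, 9.9+16) = Beta(40.7, 25.9).
Mode of Beta(a,b) for a,b>1 is (a−1)/(a+b−2) = 39.7/64.6 = 0.6146.

0.6146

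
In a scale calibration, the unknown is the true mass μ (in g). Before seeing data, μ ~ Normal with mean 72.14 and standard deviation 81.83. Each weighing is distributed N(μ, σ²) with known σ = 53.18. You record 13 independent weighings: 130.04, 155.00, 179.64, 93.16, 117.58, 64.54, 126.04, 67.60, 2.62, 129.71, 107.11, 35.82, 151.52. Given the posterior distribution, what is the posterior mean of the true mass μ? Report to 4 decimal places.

103.6218

For Normal data with known variance σ², a Normal(μ₀, σ₀²) prior on μ is conjugate. Posterior precision = 1/σ₀² + n/σ²; posterior mean is the precision-weighted average of μ₀ and x̄.
Σxᵢ = 130.04 + 155.00 + 179.64 + 93.16 + 117.58 + 64.54 + 126.04 + 67.60 + 2.62 + 129.71 + 107.11 + 35.82 + 151.52 = 1360.38, so n·x̄ = 1360.38.
σ₀² = 81.83² = 6696.1489, σ² = 53.18² = 2828.1124; σ² + n·σ₀² = 2828.1124 + 13·6696.1489 = 89878.0481.
Posterior mean = (μ₀/σ₀² + n·x̄/σ²)/(1/σ₀² + n/σ²) = (σ²·μ₀ + σ₀²·n·x̄)/(σ² + n·σ₀²) = (2828.1124·72.14 + 6696.1489·1360.38)/89878.0481 = 9313327.069118/89878.0481 = 103.6218.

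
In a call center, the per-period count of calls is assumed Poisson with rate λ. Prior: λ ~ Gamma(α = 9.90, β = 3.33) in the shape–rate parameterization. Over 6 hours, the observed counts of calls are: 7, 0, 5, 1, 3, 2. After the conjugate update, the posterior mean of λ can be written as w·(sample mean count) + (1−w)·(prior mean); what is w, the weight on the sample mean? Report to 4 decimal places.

With a Gamma(shape α, rate β) prior, the Poisson likelihood is conjugate: the posterior is Gamma(α + ΣXᵢ, β + n).
Posterior mean = (α₀+S)/(β₀+n) = [n/(β₀+n)]·(S/n) + [β₀/(β₀+n)]·(α₀/β₀), so only n and β₀ enter the weight.
Weight on data w = n/(β₀+n) = 6/(3.33+6) = 6/9.33 = 0.6431.

0.6431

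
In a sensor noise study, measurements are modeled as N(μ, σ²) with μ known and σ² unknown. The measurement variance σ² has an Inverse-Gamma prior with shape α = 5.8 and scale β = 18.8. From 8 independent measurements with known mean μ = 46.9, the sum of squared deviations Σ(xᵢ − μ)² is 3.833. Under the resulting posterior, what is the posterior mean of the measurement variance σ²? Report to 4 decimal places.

With known mean μ and an Inverse-Gamma(α, β) prior on σ², the Normal likelihood is conjugate: posterior is Inv-Gamma(α + n/2, β + Σ(xᵢ−μ)²/2).
Posterior: Inv-Gamma(5.8 + 8/2, 18.8 + 3.833/2) = Inv-Gamma(9.80, 20.7165).
E[σ²|data] = β/(α−1) = 20.7165/8.80 = 2.3541.

2.3541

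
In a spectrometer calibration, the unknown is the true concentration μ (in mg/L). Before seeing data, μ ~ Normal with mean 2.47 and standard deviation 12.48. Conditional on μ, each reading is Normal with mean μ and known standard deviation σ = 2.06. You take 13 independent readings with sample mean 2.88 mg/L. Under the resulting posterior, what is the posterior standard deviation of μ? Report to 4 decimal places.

For Normal data with known variance σ², a Normal(μ₀, σ₀²) prior on μ is conjugate. Posterior precision = 1/σ₀² + n/σ²; posterior mean is the precision-weighted average of μ₀ and x̄.
σ₀² = 12.48² = 155.7504, σ² = 2.06² = 4.2436; σ² + n·σ₀² = 4.2436 + 13·155.7504 = 2028.9988.
Posterior precision = 1/σ₀² + n/σ² = 1/155.7504 + 13/4.2436 = (σ² + n·σ₀²)/(σ₀²σ²) = 2028.9988/(155.7504·4.2436); posterior variance σₙ² = σ₀²σ²/(σ² + n·σ₀²) = 155.7504·4.2436/2028.9988 = 0.325748.
Posterior SD = √σₙ² = √(155.7504·4.2436/2028.9988) = 0.5707.

0.5707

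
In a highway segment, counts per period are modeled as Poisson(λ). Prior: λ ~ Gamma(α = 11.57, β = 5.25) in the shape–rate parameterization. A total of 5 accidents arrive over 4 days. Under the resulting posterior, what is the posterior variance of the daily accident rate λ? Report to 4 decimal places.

0.1937

With a Gamma(shape α, rate β) prior, the Poisson likelihood is conjugate: the posterior is Gamma(α + ΣXᵢ, β + n).
Posterior: Gamma(α+S, β+n) = Gamma(11.57+5, 5.25+4) = Gamma(16.57, 9.25).
Var = α/β² = 16.57/9.25² = 0.1937.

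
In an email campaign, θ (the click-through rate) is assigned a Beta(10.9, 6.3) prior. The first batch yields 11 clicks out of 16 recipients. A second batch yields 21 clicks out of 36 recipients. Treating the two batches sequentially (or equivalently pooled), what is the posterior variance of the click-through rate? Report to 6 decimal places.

0.003356

The Beta prior is conjugate to a Binomial/Bernoulli likelihood; the update adds successes to α and failures to β.
After batch 1: Beta(10.9+11, 6.3+5) = Beta(21.9, 11.3).
After batch 2: Beta(21.9+21, 11.3+15) = Beta(42.9, 26.3).
Var = αβ/((α+β)²(α+β+1)) = 42.9·26.3/(69.2²·70.2) = 0.003356.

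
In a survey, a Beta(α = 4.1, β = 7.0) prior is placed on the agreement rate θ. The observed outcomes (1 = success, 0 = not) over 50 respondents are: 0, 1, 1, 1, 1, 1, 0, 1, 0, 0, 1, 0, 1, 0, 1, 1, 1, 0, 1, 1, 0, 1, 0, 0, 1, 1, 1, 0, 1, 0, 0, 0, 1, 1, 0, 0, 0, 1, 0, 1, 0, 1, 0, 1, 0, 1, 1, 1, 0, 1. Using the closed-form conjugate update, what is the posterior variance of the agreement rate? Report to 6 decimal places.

The Beta prior is conjugate to a Binomial/Bernoulli likelihood; the update adds successes to α and failures to β.
Posterior: Beta(α+k, β+n−k) = Beta(4.1+28, 7.0+22) = Beta(32.1, 29.0).
Var = αβ/((α+β)²(α+β+1)) = 32.1·29.0/(61.1²·62.1) = 0.004015.

0.004015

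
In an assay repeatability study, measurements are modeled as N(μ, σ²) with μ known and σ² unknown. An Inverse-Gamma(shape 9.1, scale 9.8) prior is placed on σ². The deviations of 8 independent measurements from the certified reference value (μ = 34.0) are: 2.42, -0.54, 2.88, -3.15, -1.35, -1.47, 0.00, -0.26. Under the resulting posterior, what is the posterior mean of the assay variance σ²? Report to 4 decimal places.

With known mean μ and an Inverse-Gamma(α, β) prior on σ², the Normal likelihood is conjugate: posterior is Inv-Gamma(α + n/2, β + Σ(xᵢ−μ)²/2).
Σ(xᵢ−μ)² = (2.42)² + (-0.54)² + (2.88)² + (-3.15)² + (-1.35)² + (-1.47)² + (0.00)² + (-0.26)² = 28.4159.
Posterior: Inv-Gamma(9.1 + 8/2, 9.8 + 28.4159/2) = Inv-Gamma(13.10, 24.00795).
E[σ²|data] = β/(α−1) = 24.00795/12.10 = 1.9841.

1.9841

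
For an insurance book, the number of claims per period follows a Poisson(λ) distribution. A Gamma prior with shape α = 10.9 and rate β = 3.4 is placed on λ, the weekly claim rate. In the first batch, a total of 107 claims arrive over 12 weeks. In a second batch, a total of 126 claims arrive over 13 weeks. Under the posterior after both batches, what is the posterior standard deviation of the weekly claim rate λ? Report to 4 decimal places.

0.5499

With a Gamma(shape α, rate β) prior, the Poisson likelihood is conjugate: the posterior is Gamma(α + ΣXᵢ, β + n).
After batch 1: Gamma(α+S, β+n) = Gamma(10.9+107, 3.4+12) = Gamma(117.9, 15.4).
After batch 2: Gamma(α+S, β+n) = Gamma(117.9+126, 15.4+13) = Gamma(243.9, 28.4).
SD = √α/β = √243.9/28.4 = 0.5499.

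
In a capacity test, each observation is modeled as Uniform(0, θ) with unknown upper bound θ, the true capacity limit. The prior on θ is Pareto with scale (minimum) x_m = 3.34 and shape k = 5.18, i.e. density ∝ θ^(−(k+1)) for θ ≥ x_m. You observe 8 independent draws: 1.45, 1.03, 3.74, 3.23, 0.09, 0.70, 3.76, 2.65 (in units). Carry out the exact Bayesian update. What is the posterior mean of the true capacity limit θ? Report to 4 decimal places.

4.0687

A Pareto(scale x_m, shape k) prior on the upper bound θ of Uniform(0, θ) is conjugate: posterior is Pareto(max(x_m, max xᵢ), k + n).
Sample maximum = 3.76; prior scale x_m = 3.34 → posterior scale = max = 3.76.
Posterior shape = 5.18 + 8 = 13.18.
E[θ|data] = k·x_m/(k−1) = 13.18·3.76/12.18 = 4.0687.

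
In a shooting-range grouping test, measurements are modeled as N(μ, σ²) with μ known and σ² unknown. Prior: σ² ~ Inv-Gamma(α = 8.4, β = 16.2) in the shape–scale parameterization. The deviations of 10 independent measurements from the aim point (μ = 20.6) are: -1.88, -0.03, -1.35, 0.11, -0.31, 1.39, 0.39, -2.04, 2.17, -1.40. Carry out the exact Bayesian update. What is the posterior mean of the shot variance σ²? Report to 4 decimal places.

With known mean μ and an Inverse-Gamma(α, β) prior on σ², the Normal likelihood is conjugate: posterior is Inv-Gamma(α + n/2, β + Σ(xᵢ−μ)²/2).
Σ(xᵢ−μ)² = (-1.88)² + (-0.03)² + (-1.35)² + (0.11)² + (-0.31)² + (1.39)² + (0.39)² + (-2.04)² + (2.17)² + (-1.40)² = 18.3807.
Posterior: Inv-Gamma(8.4 + 10/2, 16.2 + 18.3807/2) = Inv-Gamma(13.40, 25.39035).
E[σ²|data] = β/(α−1) = 25.39035/12.40 = 2.0476.

2.0476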